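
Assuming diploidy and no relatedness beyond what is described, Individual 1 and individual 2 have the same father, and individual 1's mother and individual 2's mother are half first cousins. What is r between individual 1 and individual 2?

Relatedness sums over independent paths through distinct common ancestors.
Individual 1 and individual 2 are related in two ways: half-sibs through their shared father (r = 1/4) and half second cousins through their mothers (r = 1/64).
r = 1/4 + 1/64 = 17/64 = 0.265625.

0.265625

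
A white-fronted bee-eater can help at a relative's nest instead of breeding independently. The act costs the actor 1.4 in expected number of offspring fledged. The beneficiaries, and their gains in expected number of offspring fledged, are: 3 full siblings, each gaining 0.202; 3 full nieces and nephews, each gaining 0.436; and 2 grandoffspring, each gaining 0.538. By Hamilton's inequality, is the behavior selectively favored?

Hamilton's rule: the trait is favored when the sum of r·B over every recipient exceeds the actor's cost C.
r to a full sibling = 0.5 (full sibs share both parents — two paths of length 2: r = 2·(1/2)^2 = 1/2).
r to a full niece or nephew = 1/4 (full aunt/uncle↔niece/nephew: two paths of length 3 through the shared grandparent pair: r = 2·(1/2)^3 = 1/4).
r to a grandoffspring = 1/4 (two parent–offspring links: r = (1/2)^2 = 1/4).
Summing one r·B term per recipient: 3·0.5·0.202 + 3·0.25·0.436 + 2·0.25·0.538 = 0.899.
0.899 < 1.4: the indirect benefit is less than the cost.

No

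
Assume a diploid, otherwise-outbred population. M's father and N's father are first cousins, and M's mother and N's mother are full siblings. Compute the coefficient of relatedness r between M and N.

Independent pedigree routes through distinct common ancestors add.
M and N are related in two ways: second cousins through their fathers (r = 1/32) and first cousins through their mothers (r = 1/8).
r = 1/32 + 1/8 = 5/32 = 0.15625.

0.15625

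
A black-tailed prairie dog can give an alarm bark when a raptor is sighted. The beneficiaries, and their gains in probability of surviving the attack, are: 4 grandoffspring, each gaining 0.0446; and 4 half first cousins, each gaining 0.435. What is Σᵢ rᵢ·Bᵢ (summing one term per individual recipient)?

r to a grandoffspring = 0.25 (two parent–offspring links: r = (1/2)^2 = 1/4).
r to a half first cousin = 0.0625 (half first cousins share one grandparent — one path of length 4: r = (1/2)^4 = 1/16).
Summing one r·B term per recipient: 4·0.25·0.0446 + 4·0.0625·0.435 = 0.15335.

0.15335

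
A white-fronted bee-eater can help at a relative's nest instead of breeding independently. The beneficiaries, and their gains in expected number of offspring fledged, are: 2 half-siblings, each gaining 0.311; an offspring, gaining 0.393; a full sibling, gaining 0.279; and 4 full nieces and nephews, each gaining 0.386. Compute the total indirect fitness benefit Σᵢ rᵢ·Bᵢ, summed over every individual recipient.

r to a half-sibling = 0.25 (half-sibs share one parent — one path of length 2: r = (1/2)^2 = 1/4).
r to an offspring = 0.5 (one parent–offspring link: r = (1/2)^1 = 1/2).
r to a full sibling = 0.5 (full sibs share both parents — two paths of length 2: r = 2·(1/2)^2 = 1/2).
r to a full niece or nephew = 0.25 (full aunt/uncle↔niece/nephew: two paths of length 3 through the shared grandparent pair: r = 2·(1/2)^3 = 1/4).
Summing one r·B term per recipient: 2·0.25·0.311 + 1·0.5·0.393 + 1·0.5·0.279 + 4·0.25·0.386 = 0.8775.

0.8775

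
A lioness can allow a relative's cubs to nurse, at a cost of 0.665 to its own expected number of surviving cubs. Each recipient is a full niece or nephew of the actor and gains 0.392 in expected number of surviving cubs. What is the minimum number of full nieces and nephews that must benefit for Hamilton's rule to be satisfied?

7

r to a full niece or nephew = 0.25 (full aunt/uncle↔niece/nephew: two paths of length 3 through the shared grandparent pair: r = 2·(1/2)^3 = 1/4).
Hamilton's rule: n·r·B > C  ⇒  n > C/(r·B) = 0.665/(0.25·0.392) = 6.786.
The smallest integer exceeding 6.786 is 7.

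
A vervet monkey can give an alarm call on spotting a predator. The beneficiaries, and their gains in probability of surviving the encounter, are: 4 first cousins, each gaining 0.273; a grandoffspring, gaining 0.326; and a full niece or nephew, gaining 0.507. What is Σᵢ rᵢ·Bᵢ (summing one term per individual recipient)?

0.34475

r to a first cousin = 1/8 (first cousins share one grandparent pair — two paths of length 4: r = 2·(1/2)^4 = 1/8).
r to a grandoffspring = 1/4 (two parent–offspring links: r = (1/2)^2 = 1/4).
r to a full niece or nephew = 0.25 (full aunt/uncle↔niece/nephew: two paths of length 3 through the shared grandparent pair: r = 2·(1/2)^3 = 1/4).
Summing one r·B term per recipient: 4·0.125·0.273 + 1·0.25·0.326 + 1·0.25·0.507 = 0.34475.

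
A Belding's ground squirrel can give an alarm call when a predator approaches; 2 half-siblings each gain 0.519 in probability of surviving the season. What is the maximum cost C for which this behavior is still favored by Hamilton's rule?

0.2595

r to a half-sibling = 1/4 (half-sibs share one parent — one path of length 2: r = (1/2)^2 = 1/4).
Hamilton's rule: n·r·B > C, so the trait is favored while C < n·r·B = 2·0.25·0.519 = 0.2595.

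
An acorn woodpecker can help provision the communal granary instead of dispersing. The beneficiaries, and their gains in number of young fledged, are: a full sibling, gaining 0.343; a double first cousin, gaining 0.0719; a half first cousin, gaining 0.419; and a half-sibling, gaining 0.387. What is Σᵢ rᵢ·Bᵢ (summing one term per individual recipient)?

0.3124125

r to a full sibling = 0.5 (full sibs share both parents — two paths of length 2: r = 2·(1/2)^2 = 1/2).
r to a double first cousin = 0.25 (double first cousins share both grandparent pairs — four paths of length 4: r = 4·(1/2)^4 = 1/4).
r to a half first cousin = 0.0625 (half first cousins share one grandparent — one path of length 4: r = (1/2)^4 = 1/16).
r to a half-sibling = 0.25 (half-sibs share one parent — one path of length 2: r = (1/2)^2 = 1/4).
Summing one r·B term per recipient: 1·0.5·0.343 + 1·0.25·0.0719 + 1·0.0625·0.419 + 1·0.25·0.387 = 0.3124125.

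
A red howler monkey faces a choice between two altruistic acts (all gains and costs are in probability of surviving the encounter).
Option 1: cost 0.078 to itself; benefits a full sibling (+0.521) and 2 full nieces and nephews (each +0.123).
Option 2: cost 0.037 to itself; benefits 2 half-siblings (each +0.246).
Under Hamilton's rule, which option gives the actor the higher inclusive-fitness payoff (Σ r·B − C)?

Option 1: r to a full sibling = 0.5.
Option 1: r to a full niece or nephew = 0.25.
Option 1: Σ r·B − C = (1·0.5·0.521 + 2·0.25·0.123) − 0.078 = 0.244.
Option 2: r to a half-sibling = 0.25.
Option 2: Σ r·B − C = (2·0.25·0.246) − 0.037 = 0.086.
Option 1 has the higher net inclusive-fitness payoff.

Option 1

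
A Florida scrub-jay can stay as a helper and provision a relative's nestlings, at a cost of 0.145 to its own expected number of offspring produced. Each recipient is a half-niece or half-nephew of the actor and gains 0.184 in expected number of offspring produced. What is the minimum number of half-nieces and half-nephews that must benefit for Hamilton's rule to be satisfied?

r to a half-niece or half-nephew = 0.125 (half-aunt/uncle↔niece/nephew: one path of length 3: r = (1/2)^3 = 1/8).
Hamilton's rule: n·r·B > C  ⇒  n > C/(r·B) = 0.145/(0.125·0.184) = 6.304.
The smallest integer exceeding 6.304 is 7.

7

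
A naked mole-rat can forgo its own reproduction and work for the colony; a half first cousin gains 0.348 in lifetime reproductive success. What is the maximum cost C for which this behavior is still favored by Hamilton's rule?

r to a half first cousin = 0.0625 (half first cousins share one grandparent — one path of length 4: r = (1/2)^4 = 1/16).
Hamilton's rule: n·r·B > C, so the trait is favored while C < n·r·B = 1·0.0625·0.348 = 0.02175.

0.02175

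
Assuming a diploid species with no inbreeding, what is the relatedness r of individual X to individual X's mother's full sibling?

0.25

Each parent–offspring link contributes a factor of 1/2, and independent paths through distinct common ancestors add.
Full aunt/uncle↔niece/nephew: two paths of length 3 through the shared grandparent pair: r = 2·(1/2)^3 = 1/4.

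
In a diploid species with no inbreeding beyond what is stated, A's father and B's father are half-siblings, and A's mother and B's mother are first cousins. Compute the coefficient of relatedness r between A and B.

0.09375

Independent pedigree routes through distinct common ancestors add.
A and B are related in two ways: half first cousins through their fathers (r = 1/16) and second cousins through their mothers (r = 1/32).
r = 1/16 + 1/32 = 3/32 = 0.09375.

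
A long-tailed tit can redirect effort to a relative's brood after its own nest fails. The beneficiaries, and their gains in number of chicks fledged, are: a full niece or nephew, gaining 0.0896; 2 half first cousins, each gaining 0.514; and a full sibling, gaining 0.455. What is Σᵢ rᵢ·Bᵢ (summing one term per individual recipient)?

0.31415

r to a full niece or nephew = 0.25 (full aunt/uncle↔niece/nephew: two paths of length 3 through the shared grandparent pair: r = 2·(1/2)^3 = 1/4).
r to a half first cousin = 0.0625 (half first cousins share one grandparent — one path of length 4: r = (1/2)^4 = 1/16).
r to a full sibling = 0.5 (full sibs share both parents — two paths of length 2: r = 2·(1/2)^2 = 1/2).
Summing one r·B term per recipient: 1·0.25·0.0896 + 2·0.0625·0.514 + 1·0.5·0.455 = 0.31415.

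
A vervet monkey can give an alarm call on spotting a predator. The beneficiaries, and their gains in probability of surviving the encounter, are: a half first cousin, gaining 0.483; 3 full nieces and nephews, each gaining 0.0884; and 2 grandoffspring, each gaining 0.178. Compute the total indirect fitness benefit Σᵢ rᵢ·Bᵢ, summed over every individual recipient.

0.1854875

r to a half first cousin = 1/16 (half first cousins share one grandparent — one path of length 4: r = (1/2)^4 = 1/16).
r to a full niece or nephew = 1/4 (full aunt/uncle↔niece/nephew: two paths of length 3 through the shared grandparent pair: r = 2·(1/2)^3 = 1/4).
r to a grandoffspring = 1/4 (two parent–offspring links: r = (1/2)^2 = 1/4).
Summing one r·B term per recipient: 1·0.0625·0.483 + 3·0.25·0.0884 + 2·0.25·0.178 = 0.1854875.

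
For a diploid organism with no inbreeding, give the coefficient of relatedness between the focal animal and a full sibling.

0.5

Each parent–offspring link contributes a factor of 1/2, and independent paths through distinct common ancestors add.
Full sibs share both parents — two paths of length 2: r = 2·(1/2)^2 = 1/2.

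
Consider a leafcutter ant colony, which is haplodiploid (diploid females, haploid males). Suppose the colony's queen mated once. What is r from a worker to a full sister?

0.75

Haplodiploid full sisters inherit their father's entire haploid genome identically (contributing 1/2) and on average half of their mother's contribution (1/2 · 1/2 = 1/4); r = 1/2 + 1/4 = 3/4.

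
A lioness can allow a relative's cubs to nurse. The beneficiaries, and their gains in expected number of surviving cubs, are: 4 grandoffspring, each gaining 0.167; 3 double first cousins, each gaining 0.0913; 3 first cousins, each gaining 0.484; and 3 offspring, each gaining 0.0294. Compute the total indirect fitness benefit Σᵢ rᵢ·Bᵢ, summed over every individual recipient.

r to a grandoffspring = 0.25 (two parent–offspring links: r = (1/2)^2 = 1/4).
r to a double first cousin = 0.25 (double first cousins share both grandparent pairs — four paths of length 4: r = 4·(1/2)^4 = 1/4).
r to a first cousin = 1/8 (first cousins share one grandparent pair — two paths of length 4: r = 2·(1/2)^4 = 1/8).
r to an offspring = 0.5 (one parent–offspring link: r = (1/2)^1 = 1/2).
Summing one r·B term per recipient: 4·0.25·0.167 + 3·0.25·0.0913 + 3·0.125·0.484 + 3·0.5·0.0294 = 0.461075.

0.461075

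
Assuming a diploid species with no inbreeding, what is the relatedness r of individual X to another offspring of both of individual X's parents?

Each parent–offspring link contributes a factor of 1/2, and independent paths through distinct common ancestors add.
Full sibs share both parents — two paths of length 2: r = 2·(1/2)^2 = 1/2.

0.5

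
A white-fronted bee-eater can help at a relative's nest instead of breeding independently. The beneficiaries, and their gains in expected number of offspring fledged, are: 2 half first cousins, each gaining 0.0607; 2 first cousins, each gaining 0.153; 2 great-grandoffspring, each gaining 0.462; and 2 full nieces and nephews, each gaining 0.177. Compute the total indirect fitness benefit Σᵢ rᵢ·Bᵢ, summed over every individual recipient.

r to a half first cousin = 0.0625 (half first cousins share one grandparent — one path of length 4: r = (1/2)^4 = 1/16).
r to a first cousin = 1/8 (first cousins share one grandparent pair — two paths of length 4: r = 2·(1/2)^4 = 1/8).
r to a great-grandoffspring = 1/8 (three parent–offspring links: r = (1/2)^3 = 1/8).
r to a full niece or nephew = 0.25 (full aunt/uncle↔niece/nephew: two paths of length 3 through the shared grandparent pair: r = 2·(1/2)^3 = 1/4).
Summing one r·B term per recipient: 2·0.0625·0.0607 + 2·0.125·0.153 + 2·0.125·0.462 + 2·0.25·0.177 = 0.2498375.

0.2498375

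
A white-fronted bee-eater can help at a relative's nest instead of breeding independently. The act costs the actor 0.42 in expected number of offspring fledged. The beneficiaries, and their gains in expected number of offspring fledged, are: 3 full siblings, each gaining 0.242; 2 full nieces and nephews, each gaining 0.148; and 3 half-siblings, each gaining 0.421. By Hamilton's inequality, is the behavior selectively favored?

Yes

Hamilton's rule: the trait is favored when the sum of r·B over every recipient exceeds the actor's cost C.
r to a full sibling = 0.5 (full sibs share both parents — two paths of length 2: r = 2·(1/2)^2 = 1/2).
r to a full niece or nephew = 1/4 (full aunt/uncle↔niece/nephew: two paths of length 3 through the shared grandparent pair: r = 2·(1/2)^3 = 1/4).
r to a half-sibling = 0.25 (half-sibs share one parent — one path of length 2: r = (1/2)^2 = 1/4).
Summing one r·B term per recipient: 3·0.5·0.242 + 2·0.25·0.148 + 3·0.25·0.421 = 0.75275.
0.75275 > 0.42: the indirect benefit exceeds the cost.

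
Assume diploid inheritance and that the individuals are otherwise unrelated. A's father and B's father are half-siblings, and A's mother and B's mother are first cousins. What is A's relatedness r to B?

0.09375

With two independent routes of shared ancestry, r is the sum of the two contributions.
A and B are related in two ways: half first cousins through their fathers (r = 1/16) and second cousins through their mothers (r = 1/32).
r = 1/16 + 1/32 = 0.09375.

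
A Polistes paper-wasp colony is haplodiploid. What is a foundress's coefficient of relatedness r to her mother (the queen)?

0.5

One meiotic link between diploid queen and diploid daughter: r = 1/2.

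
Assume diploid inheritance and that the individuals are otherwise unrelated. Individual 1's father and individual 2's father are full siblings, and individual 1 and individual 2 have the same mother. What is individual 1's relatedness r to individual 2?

Wright's path rule: contributions from independent ancestry routes add.
Individual 1 and individual 2 are related in two ways: first cousins through their fathers (r = 1/8) and half-sibs through their shared mother (r = 1/4).
r = 1/8 + 1/4 = 0.375.

0.375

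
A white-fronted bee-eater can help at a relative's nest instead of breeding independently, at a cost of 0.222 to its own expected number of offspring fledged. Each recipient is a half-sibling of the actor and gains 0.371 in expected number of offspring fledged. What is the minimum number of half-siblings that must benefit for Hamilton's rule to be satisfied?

3

r to a half-sibling = 0.25 (half-sibs share one parent — one path of length 2: r = (1/2)^2 = 1/4).
Hamilton's rule: n·r·B > C  ⇒  n > C/(r·B) = 0.222/(0.25·0.371) = 2.394.
The smallest integer exceeding 2.394 is 3.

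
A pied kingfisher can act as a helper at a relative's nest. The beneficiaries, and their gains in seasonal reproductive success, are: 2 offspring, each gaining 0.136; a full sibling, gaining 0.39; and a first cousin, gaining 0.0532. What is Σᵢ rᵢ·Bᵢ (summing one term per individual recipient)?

0.33765

r to an offspring = 0.5 (one parent–offspring link: r = (1/2)^1 = 1/2).
r to a full sibling = 1/2 (full sibs share both parents — two paths of length 2: r = 2·(1/2)^2 = 1/2).
r to a first cousin = 1/8 (first cousins share one grandparent pair — two paths of length 4: r = 2·(1/2)^4 = 1/8).
Summing one r·B term per recipient: 2·0.5·0.136 + 1·0.5·0.39 + 1·0.125·0.0532 = 0.33765.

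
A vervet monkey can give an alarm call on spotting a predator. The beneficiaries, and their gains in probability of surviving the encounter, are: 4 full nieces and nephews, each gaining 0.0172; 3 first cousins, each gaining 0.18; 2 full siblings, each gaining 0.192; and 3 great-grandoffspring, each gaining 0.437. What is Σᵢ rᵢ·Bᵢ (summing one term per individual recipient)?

r to a full niece or nephew = 0.25 (full aunt/uncle↔niece/nephew: two paths of length 3 through the shared grandparent pair: r = 2·(1/2)^3 = 1/4).
r to a first cousin = 1/8 (first cousins share one grandparent pair — two paths of length 4: r = 2·(1/2)^4 = 1/8).
r to a full sibling = 0.5 (full sibs share both parents — two paths of length 2: r = 2·(1/2)^2 = 1/2).
r to a great-grandoffspring = 0.125 (three parent–offspring links: r = (1/2)^3 = 1/8).
Summing one r·B term per recipient: 4·0.25·0.0172 + 3·0.125·0.18 + 2·0.5·0.192 + 3·0.125·0.437 = 0.440575.

0.440575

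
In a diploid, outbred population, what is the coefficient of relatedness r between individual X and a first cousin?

Each parent–offspring link contributes a factor of 1/2, and independent paths through distinct common ancestors add.
First cousins share one grandparent pair — two paths of length 4: r = 2·(1/2)^4 = 1/8.

0.125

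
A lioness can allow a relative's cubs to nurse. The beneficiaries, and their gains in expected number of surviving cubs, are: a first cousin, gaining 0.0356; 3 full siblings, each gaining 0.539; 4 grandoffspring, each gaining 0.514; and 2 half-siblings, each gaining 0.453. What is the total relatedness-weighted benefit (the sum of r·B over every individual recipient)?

r to a first cousin = 0.125 (first cousins share one grandparent pair — two paths of length 4: r = 2·(1/2)^4 = 1/8).
r to a full sibling = 0.5 (full sibs share both parents — two paths of length 2: r = 2·(1/2)^2 = 1/2).
r to a grandoffspring = 1/4 (two parent–offspring links: r = (1/2)^2 = 1/4).
r to a half-sibling = 0.25 (half-sibs share one parent — one path of length 2: r = (1/2)^2 = 1/4).
Summing one r·B term per recipient: 1·0.125·0.0356 + 3·0.5·0.539 + 4·0.25·0.514 + 2·0.25·0.453 = 1.55345.

1.55345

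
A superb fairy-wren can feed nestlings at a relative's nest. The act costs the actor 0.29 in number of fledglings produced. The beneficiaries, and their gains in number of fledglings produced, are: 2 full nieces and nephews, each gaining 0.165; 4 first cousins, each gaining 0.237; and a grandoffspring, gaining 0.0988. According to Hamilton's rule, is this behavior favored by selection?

Hamilton's rule: the trait is favored when the sum of r·B over every recipient exceeds the actor's cost C.
r to a full niece or nephew = 1/4 (full aunt/uncle↔niece/nephew: two paths of length 3 through the shared grandparent pair: r = 2·(1/2)^3 = 1/4).
r to a first cousin = 1/8 (first cousins share one grandparent pair — two paths of length 4: r = 2·(1/2)^4 = 1/8).
r to a grandoffspring = 0.25 (two parent–offspring links: r = (1/2)^2 = 1/4).
Summing one r·B term per recipient: 2·0.25·0.165 + 4·0.125·0.237 + 1·0.25·0.0988 = 0.2257.
0.2257 < 0.29: the indirect benefit is less than the cost.

No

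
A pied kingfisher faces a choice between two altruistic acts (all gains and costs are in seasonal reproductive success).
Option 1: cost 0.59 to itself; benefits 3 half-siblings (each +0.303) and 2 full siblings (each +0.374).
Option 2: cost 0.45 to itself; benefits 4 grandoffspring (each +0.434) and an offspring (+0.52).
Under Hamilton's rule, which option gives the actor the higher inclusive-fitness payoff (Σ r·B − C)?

Option 2

Option 1: r to a half-sibling = 0.25.
Option 1: r to a full sibling = 0.5.
Option 1: Σ r·B − C = (3·0.25·0.303 + 2·0.5·0.374) − 0.59 = 0.01125.
Option 2: r to a grandoffspring = 0.25.
Option 2: r to an offspring = 0.5.
Option 2: Σ r·B − C = (4·0.25·0.434 + 1·0.5·0.52) − 0.45 = 0.244.
Option 2 has the higher net inclusive-fitness payoff.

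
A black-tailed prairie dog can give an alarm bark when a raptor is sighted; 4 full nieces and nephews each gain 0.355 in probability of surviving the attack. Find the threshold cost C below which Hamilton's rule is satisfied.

r to a full niece or nephew = 1/4 (full aunt/uncle↔niece/nephew: two paths of length 3 through the shared grandparent pair: r = 2·(1/2)^3 = 1/4).
Hamilton's rule: n·r·B > C, so the trait is favored while C < n·r·B = 4·0.25·0.355 = 0.355.

0.355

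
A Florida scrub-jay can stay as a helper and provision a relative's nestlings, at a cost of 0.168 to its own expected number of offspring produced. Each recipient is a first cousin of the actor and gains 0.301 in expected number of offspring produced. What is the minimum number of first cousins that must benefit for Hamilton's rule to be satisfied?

r to a first cousin = 1/8 (first cousins share one grandparent pair — two paths of length 4: r = 2·(1/2)^4 = 1/8).
Hamilton's rule: n·r·B > C  ⇒  n > C/(r·B) = 0.168/(0.125·0.301) = 4.465.
The smallest integer exceeding 4.465 is 5.

5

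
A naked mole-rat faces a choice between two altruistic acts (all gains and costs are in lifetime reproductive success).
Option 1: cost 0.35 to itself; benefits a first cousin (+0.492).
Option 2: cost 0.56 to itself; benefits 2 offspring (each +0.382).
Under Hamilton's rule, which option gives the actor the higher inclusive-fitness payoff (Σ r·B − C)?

Option 2

Option 1: r to a first cousin = 0.125.
Option 1: Σ r·B − C = (1·0.125·0.492) − 0.35 = -0.2885.
Option 2: r to an offspring = 0.5.
Option 2: Σ r·B − C = (2·0.5·0.382) − 0.56 = -0.178.
Option 2 has the higher net inclusive-fitness payoff.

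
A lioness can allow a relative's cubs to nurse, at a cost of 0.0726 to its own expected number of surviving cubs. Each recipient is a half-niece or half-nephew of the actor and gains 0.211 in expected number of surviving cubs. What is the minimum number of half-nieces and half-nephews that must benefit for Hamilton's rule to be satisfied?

3

r to a half-niece or half-nephew = 1/8 (half-aunt/uncle↔niece/nephew: one path of length 3: r = (1/2)^3 = 1/8).
Hamilton's rule: n·r·B > C  ⇒  n > C/(r·B) = 0.0726/(0.125·0.211) = 2.753.
The smallest integer exceeding 2.753 is 3.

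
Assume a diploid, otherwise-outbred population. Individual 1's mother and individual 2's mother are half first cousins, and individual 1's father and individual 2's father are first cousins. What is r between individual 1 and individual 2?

Wright's path rule: contributions from independent ancestry routes add.
Individual 1 and individual 2 are related in two ways: half second cousins through their mothers (r = 1/64) and second cousins through their fathers (r = 1/32).
r = 1/64 + 1/32 = 3/64 = 0.046875.

0.046875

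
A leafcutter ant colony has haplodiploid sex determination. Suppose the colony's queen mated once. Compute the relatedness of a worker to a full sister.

0.75

Haplodiploid full sisters inherit their father's entire haploid genome identically (contributing 1/2) and on average half of their mother's contribution (1/2 · 1/2 = 1/4); r = 1/2 + 1/4 = 3/4.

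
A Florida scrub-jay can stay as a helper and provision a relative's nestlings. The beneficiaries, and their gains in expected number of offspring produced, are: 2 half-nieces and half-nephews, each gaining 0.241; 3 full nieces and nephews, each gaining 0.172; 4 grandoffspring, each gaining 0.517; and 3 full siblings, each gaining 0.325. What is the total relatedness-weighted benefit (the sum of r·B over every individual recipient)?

1.19375

r to a half-niece or half-nephew = 1/8 (half-aunt/uncle↔niece/nephew: one path of length 3: r = (1/2)^3 = 1/8).
r to a full niece or nephew = 0.25 (full aunt/uncle↔niece/nephew: two paths of length 3 through the shared grandparent pair: r = 2·(1/2)^3 = 1/4).
r to a grandoffspring = 1/4 (two parent–offspring links: r = (1/2)^2 = 1/4).
r to a full sibling = 0.5 (full sibs share both parents — two paths of length 2: r = 2·(1/2)^2 = 1/2).
Summing one r·B term per recipient: 2·0.125·0.241 + 3·0.25·0.172 + 4·0.25·0.517 + 3·0.5·0.325 = 1.19375.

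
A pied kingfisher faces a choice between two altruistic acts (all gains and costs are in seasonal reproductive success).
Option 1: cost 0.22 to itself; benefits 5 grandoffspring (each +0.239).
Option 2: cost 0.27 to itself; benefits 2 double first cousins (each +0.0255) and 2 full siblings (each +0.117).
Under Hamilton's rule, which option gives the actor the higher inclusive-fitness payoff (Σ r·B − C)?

Option 1: r to a grandoffspring = 0.25.
Option 1: Σ r·B − C = (5·0.25·0.239) − 0.22 = 0.07875.
Option 2: r to a double first cousin = 0.25.
Option 2: r to a full sibling = 0.5.
Option 2: Σ r·B − C = (2·0.25·0.0255 + 2·0.5·0.117) − 0.27 = -0.14025.
Option 1 has the higher net inclusive-fitness payoff.

Option 1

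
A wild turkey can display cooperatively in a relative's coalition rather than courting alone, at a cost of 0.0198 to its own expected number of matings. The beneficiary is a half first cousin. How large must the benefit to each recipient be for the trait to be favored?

r to a half first cousin = 1/16 (half first cousins share one grandparent — one path of length 4: r = (1/2)^4 = 1/16).
Hamilton's rule with n recipients of equal r: n·r·B > C, so B > C/(n·r) = 0.0198/(1·0.0625) = 0.3168.

0.3168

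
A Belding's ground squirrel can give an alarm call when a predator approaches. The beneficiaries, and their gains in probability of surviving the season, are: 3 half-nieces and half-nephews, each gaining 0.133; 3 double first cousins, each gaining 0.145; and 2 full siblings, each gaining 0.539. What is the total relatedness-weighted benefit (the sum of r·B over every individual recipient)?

0.697625

r to a half-niece or half-nephew = 1/8 (half-aunt/uncle↔niece/nephew: one path of length 3: r = (1/2)^3 = 1/8).
r to a double first cousin = 1/4 (double first cousins share both grandparent pairs — four paths of length 4: r = 4·(1/2)^4 = 1/4).
r to a full sibling = 1/2 (full sibs share both parents — two paths of length 2: r = 2·(1/2)^2 = 1/2).
Summing one r·B term per recipient: 3·0.125·0.133 + 3·0.25·0.145 + 2·0.5·0.539 = 0.697625.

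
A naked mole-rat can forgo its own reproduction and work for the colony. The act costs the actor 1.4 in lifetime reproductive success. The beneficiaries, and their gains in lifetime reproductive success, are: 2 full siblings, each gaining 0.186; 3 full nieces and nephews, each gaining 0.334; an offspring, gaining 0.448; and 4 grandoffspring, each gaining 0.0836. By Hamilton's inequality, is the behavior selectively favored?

No

Hamilton's rule: the trait is favored when the sum of r·B over every recipient exceeds the actor's cost C.
r to a full sibling = 0.5 (full sibs share both parents — two paths of length 2: r = 2·(1/2)^2 = 1/2).
r to a full niece or nephew = 1/4 (full aunt/uncle↔niece/nephew: two paths of length 3 through the shared grandparent pair: r = 2·(1/2)^3 = 1/4).
r to an offspring = 0.5 (one parent–offspring link: r = (1/2)^1 = 1/2).
r to a grandoffspring = 1/4 (two parent–offspring links: r = (1/2)^2 = 1/4).
Summing one r·B term per recipient: 2·0.5·0.186 + 3·0.25·0.334 + 1·0.5·0.448 + 4·0.25·0.0836 = 0.7441.
0.7441 < 1.4: the indirect benefit is less than the cost.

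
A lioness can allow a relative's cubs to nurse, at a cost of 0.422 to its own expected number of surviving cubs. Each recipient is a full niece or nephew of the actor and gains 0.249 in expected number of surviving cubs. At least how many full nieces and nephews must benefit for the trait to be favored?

7

r to a full niece or nephew = 0.25 (full aunt/uncle↔niece/nephew: two paths of length 3 through the shared grandparent pair: r = 2·(1/2)^3 = 1/4).
Hamilton's rule: n·r·B > C  ⇒  n > C/(r·B) = 0.422/(0.25·0.249) = 6.779.
The smallest integer exceeding 6.779 is 7.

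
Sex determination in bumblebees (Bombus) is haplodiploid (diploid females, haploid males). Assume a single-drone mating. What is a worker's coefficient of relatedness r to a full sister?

0.75

Haplodiploid full sisters inherit their father's entire haploid genome identically (contributing 1/2) and on average half of their mother's contribution (1/2 · 1/2 = 1/4); r = 1/2 + 1/4 = 3/4.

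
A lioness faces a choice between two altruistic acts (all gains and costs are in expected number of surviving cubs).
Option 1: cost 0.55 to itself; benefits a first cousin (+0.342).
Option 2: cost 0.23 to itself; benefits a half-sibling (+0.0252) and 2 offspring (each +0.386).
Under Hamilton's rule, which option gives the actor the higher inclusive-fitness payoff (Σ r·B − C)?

Option 2

Option 1: r to a first cousin = 0.125.
Option 1: Σ r·B − C = (1·0.125·0.342) − 0.55 = -0.50725.
Option 2: r to a half-sibling = 0.25.
Option 2: r to an offspring = 0.5.
Option 2: Σ r·B − C = (1·0.25·0.0252 + 2·0.5·0.386) − 0.23 = 0.1623.
Option 2 has the higher net inclusive-fitness payoff.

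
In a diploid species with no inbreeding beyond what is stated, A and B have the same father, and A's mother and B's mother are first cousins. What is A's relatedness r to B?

Independent pedigree routes through distinct common ancestors add.
A and B are related in two ways: half-sibs through their shared father (r = 1/4) and second cousins through their mothers (r = 1/32).
r = 1/4 + 1/32 = 9/32 = 0.28125.

0.28125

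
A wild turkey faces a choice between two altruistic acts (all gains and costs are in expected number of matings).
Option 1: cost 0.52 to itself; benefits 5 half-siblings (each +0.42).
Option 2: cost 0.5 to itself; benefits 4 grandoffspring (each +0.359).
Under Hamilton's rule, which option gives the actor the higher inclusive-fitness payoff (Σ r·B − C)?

Option 1: r to a half-sibling = 0.25.
Option 1: Σ r·B − C = (5·0.25·0.42) − 0.52 = 0.005.
Option 2: r to a grandoffspring = 0.25.
Option 2: Σ r·B − C = (4·0.25·0.359) − 0.5 = -0.141.
Option 1 has the higher net inclusive-fitness payoff.

Option 1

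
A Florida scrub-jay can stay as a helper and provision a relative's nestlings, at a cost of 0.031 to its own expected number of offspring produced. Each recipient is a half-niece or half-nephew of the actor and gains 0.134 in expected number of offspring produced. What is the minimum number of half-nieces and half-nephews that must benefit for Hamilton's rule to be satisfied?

r to a half-niece or half-nephew = 0.125 (half-aunt/uncle↔niece/nephew: one path of length 3: r = (1/2)^3 = 1/8).
Hamilton's rule: n·r·B > C  ⇒  n > C/(r·B) = 0.031/(0.125·0.134) = 1.851.
The smallest integer exceeding 1.851 is 2.

2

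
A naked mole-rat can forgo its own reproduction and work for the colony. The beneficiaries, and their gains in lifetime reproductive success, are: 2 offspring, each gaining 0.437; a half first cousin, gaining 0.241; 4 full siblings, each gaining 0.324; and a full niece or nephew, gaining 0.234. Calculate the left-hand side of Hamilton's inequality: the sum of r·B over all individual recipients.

r to an offspring = 1/2 (one parent–offspring link: r = (1/2)^1 = 1/2).
r to a half first cousin = 0.0625 (half first cousins share one grandparent — one path of length 4: r = (1/2)^4 = 1/16).
r to a full sibling = 1/2 (full sibs share both parents — two paths of length 2: r = 2·(1/2)^2 = 1/2).
r to a full niece or nephew = 1/4 (full aunt/uncle↔niece/nephew: two paths of length 3 through the shared grandparent pair: r = 2·(1/2)^3 = 1/4).
Summing one r·B term per recipient: 2·0.5·0.437 + 1·0.0625·0.241 + 4·0.5·0.324 + 1·0.25·0.234 = 1.1585625.

1.1585625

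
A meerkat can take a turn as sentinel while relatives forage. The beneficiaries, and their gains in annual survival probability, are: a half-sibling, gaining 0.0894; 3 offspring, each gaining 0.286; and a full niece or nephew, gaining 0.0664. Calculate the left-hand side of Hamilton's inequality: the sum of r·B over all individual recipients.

r to a half-sibling = 0.25 (half-sibs share one parent — one path of length 2: r = (1/2)^2 = 1/4).
r to an offspring = 1/2 (one parent–offspring link: r = (1/2)^1 = 1/2).
r to a full niece or nephew = 1/4 (full aunt/uncle↔niece/nephew: two paths of length 3 through the shared grandparent pair: r = 2·(1/2)^3 = 1/4).
Summing one r·B term per recipient: 1·0.25·0.0894 + 3·0.5·0.286 + 1·0.25·0.0664 = 0.46795.

0.46795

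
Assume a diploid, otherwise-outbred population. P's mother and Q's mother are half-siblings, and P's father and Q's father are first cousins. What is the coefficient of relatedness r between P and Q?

Wright's path rule: contributions from independent ancestry routes add.
P and Q are related in two ways: half first cousins through their mothers (r = 1/16) and second cousins through their fathers (r = 1/32).
r = 1/16 + 1/32 = 0.09375.

0.09375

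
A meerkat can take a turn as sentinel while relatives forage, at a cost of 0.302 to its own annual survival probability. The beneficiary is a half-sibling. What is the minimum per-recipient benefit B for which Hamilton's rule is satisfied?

r to a half-sibling = 0.25 (half-sibs share one parent — one path of length 2: r = (1/2)^2 = 1/4).
Hamilton's rule with n recipients of equal r: n·r·B > C, so B > C/(n·r) = 0.302/(1·0.25) = 1.208.

1.208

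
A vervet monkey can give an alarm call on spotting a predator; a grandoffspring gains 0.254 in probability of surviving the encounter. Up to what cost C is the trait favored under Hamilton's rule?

r to a grandoffspring = 1/4 (two parent–offspring links: r = (1/2)^2 = 1/4).
Hamilton's rule: n·r·B > C, so the trait is favored while C < n·r·B = 1·0.25·0.254 = 0.0635.

0.0635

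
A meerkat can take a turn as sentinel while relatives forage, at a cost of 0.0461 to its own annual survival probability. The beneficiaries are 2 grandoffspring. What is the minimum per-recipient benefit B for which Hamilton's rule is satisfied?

r to a grandoffspring = 0.25 (two parent–offspring links: r = (1/2)^2 = 1/4).
Hamilton's rule with n recipients of equal r: n·r·B > C, so B > C/(n·r) = 0.0461/(2·0.25) = 0.0922.

0.0922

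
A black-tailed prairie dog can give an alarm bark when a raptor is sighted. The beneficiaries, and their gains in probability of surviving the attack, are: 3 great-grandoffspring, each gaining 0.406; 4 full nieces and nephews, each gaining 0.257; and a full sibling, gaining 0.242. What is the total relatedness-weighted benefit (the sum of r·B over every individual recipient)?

0.53025

r to a great-grandoffspring = 0.125 (three parent–offspring links: r = (1/2)^3 = 1/8).
r to a full niece or nephew = 1/4 (full aunt/uncle↔niece/nephew: two paths of length 3 through the shared grandparent pair: r = 2·(1/2)^3 = 1/4).
r to a full sibling = 1/2 (full sibs share both parents — two paths of length 2: r = 2·(1/2)^2 = 1/2).
Summing one r·B term per recipient: 3·0.125·0.406 + 4·0.25·0.257 + 1·0.5·0.242 = 0.53025.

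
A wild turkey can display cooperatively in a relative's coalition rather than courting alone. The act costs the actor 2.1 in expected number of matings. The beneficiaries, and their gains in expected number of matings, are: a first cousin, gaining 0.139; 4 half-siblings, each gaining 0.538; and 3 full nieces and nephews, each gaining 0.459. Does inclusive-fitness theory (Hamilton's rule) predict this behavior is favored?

Hamilton's rule: the trait is favored when the sum of r·B over every recipient exceeds the actor's cost C.
r to a first cousin = 1/8 (first cousins share one grandparent pair — two paths of length 4: r = 2·(1/2)^4 = 1/8).
r to a half-sibling = 0.25 (half-sibs share one parent — one path of length 2: r = (1/2)^2 = 1/4).
r to a full niece or nephew = 0.25 (full aunt/uncle↔niece/nephew: two paths of length 3 through the shared grandparent pair: r = 2·(1/2)^3 = 1/4).
Summing one r·B term per recipient: 1·0.125·0.139 + 4·0.25·0.538 + 3·0.25·0.459 = 0.899625.
0.899625 < 2.1: the indirect benefit is less than the cost.

No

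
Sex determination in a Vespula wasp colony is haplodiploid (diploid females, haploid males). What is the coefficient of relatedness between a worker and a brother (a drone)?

Her haploid brother carries none of their father's genes and a random half of their mother's genome; that half matches the maternal half of her own genome with probability 1/2: r = 1/2 · 1/2 = 1/4.

0.25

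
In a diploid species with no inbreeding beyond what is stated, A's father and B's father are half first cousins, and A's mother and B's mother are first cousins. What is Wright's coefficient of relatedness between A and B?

0.046875

With two independent routes of shared ancestry, r is the sum of the two contributions.
A and B are related in two ways: half second cousins through their fathers (r = 1/64) and second cousins through their mothers (r = 1/32).
r = 1/64 + 1/32 = 0.046875.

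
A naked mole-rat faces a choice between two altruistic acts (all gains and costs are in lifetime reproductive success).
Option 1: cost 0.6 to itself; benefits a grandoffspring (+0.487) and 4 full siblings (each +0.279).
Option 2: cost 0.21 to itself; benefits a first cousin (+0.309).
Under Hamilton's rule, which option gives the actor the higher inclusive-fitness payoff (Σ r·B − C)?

Option 1

Option 1: r to a grandoffspring = 0.25.
Option 1: r to a full sibling = 0.5.
Option 1: Σ r·B − C = (1·0.25·0.487 + 4·0.5·0.279) − 0.6 = 0.07975.
Option 2: r to a first cousin = 0.125.
Option 2: Σ r·B − C = (1·0.125·0.309) − 0.21 = -0.171375.
Option 1 has the higher net inclusive-fitness payoff.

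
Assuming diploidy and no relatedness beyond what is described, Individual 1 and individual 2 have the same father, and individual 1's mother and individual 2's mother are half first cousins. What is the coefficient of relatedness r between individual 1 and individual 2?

Independent pedigree routes through distinct common ancestors add.
Individual 1 and individual 2 are related in two ways: half-sibs through their shared father (r = 1/4) and half second cousins through their mothers (r = 1/64).
r = 1/4 + 1/64 = 0.265625.

0.265625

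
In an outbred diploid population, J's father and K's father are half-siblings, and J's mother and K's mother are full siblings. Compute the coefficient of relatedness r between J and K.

Wright's path rule: contributions from independent ancestry routes add.
J and K are related in two ways: half first cousins through their fathers (r = 1/16) and first cousins through their mothers (r = 1/8).
r = 1/16 + 1/8 = 0.1875.

0.1875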